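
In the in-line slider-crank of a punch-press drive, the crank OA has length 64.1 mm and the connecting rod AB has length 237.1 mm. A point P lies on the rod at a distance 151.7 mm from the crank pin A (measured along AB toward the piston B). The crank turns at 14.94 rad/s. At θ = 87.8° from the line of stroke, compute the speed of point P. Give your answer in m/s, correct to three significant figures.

0.964

ω = 14.94 rad/s.  Crank-pin speed |V_A| = rω = 0.95765 m/s, perpendicular to OA.
Rod angle: sinφ = −(r/L) sinθ ⇒ φ = -15.673°; ω_rod = −rω cosθ/√(L²−r²sin²θ) = -0.16104 rad/s.
V_P = V_A + ω_rod × AP, with AP = 0.1517 m along the rod.
Components: V_Px = −rω sinθ − a·ω_rod·sinφ = -0.96355 m/s;  V_Py = rω cosθ + a·ω_rod·cosφ = +0.013241 m/s.
|V_P| = √(V_Px² + V_Py²) = 0.96364 m/s.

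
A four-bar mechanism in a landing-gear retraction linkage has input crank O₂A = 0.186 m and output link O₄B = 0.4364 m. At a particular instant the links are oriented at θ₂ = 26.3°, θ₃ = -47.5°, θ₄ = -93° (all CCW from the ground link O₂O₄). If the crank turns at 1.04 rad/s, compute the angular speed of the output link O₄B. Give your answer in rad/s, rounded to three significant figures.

0.597

ω₂ = 1.04 rad/s
Differentiating the loop-closure r₂e^{iθ₂}+r₃e^{iθ₃}=r₁+r₄e^{iθ₄} gives r₂ω₂e^{iθ₂}+r₃ω₃e^{iθ₃}=r₄ω₄e^{iθ₄}.
Eliminating the other unknown: ω₄ = r₂ω₂ sin(θ₂−θ₃) / [r₄ sin(θ₄−θ₃)].
Numerator sine = +0.96029; denominator sine = -0.71325.
Result = 0.186·1.04·(+0.96029) / (0.4364·(-0.71325)) = -0.59679 rad/s; magnitude 0.59679 rad/s.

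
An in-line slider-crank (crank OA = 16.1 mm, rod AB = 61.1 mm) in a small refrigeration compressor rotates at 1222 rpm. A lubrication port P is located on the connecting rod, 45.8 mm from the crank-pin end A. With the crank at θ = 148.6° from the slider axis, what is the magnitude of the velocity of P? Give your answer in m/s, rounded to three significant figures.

ω = 128 rad/s.  Crank-pin speed |V_A| = rω = 2.0603 m/s, perpendicular to OA.
Rod angle: sinφ = −(r/L) sinθ ⇒ φ = -7.891°; ω_rod = −rω cosθ/√(L²−r²sin²θ) = +29.057 rad/s.
V_P = V_A + ω_rod × AP, with AP = 0.0458 m along the rod.
Components: V_Px = −rω sinθ − a·ω_rod·sinφ = -0.89072 m/s;  V_Py = rω cosθ + a·ω_rod·cosφ = -0.44036 m/s.
|V_P| = √(V_Px² + V_Py²) = 0.99363 m/s.

0.994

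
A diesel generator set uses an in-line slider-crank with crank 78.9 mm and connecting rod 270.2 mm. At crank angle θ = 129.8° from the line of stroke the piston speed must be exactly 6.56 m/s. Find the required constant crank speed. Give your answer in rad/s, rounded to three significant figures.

134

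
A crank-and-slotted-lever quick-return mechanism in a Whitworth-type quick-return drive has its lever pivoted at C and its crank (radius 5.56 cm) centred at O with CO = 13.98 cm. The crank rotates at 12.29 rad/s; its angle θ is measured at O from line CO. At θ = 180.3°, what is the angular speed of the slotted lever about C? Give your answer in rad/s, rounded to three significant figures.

ω = 12.29 rad/s
Crank pin A relative to C: A = (d + r cosθ, r sinθ); lever angle φ = atan2(r sinθ, d + r cosθ).
Differentiating tanφ: φ̇ = rω(d cosθ + r)/(d² + r² + 2dr cosθ).
d² + r² + 2dr cosθ = |CA|² = 0.00708985 m²;  d cosθ + r = -0.084198 m.
|ω_lever| = |0.0556·12.29·-0.084198| / 0.00708985 = 8.1151 rad/s.

8.12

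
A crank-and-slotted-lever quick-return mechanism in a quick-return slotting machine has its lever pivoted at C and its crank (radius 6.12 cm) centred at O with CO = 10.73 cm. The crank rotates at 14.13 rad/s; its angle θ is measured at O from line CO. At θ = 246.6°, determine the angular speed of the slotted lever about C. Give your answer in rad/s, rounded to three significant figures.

ω = 14.13 rad/s
Crank pin A relative to C: A = (d + r cosθ, r sinθ); lever angle φ = atan2(r sinθ, d + r cosθ).
Differentiating tanφ: φ̇ = rω(d cosθ + r)/(d² + r² + 2dr cosθ).
d² + r² + 2dr cosθ = |CA|² = 0.0100428 m²;  d cosθ + r = +0.018586 m.
|ω_lever| = |0.0612·14.13·+0.018586| / 0.0100428 = 1.6004 rad/s.

1.60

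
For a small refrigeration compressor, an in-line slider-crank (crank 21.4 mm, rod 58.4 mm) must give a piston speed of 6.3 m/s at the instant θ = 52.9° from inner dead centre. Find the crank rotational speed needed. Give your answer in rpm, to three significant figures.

For an in-line slider-crank, |v_piston| = rω|sinθ|·[1 + r cosθ/√(L² − r² sin²θ)].
With r = 0.0214 m, L = 0.0584 m, θ = 52.9°: the bracketed kinematic factor |dx/dθ| = 0.021013 m.
ω = v/|dx/dθ| = 6.3/0.021013 = 299.81 rad/s.
N = 60ω/(2π) = 2863 rpm.

2860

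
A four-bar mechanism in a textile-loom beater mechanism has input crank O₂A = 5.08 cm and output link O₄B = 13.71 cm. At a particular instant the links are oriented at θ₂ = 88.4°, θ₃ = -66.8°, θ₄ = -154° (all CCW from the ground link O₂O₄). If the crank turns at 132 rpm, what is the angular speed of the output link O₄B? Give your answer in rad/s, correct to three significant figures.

ω₂ = 13.82 rad/s (from 132 rpm).
Differentiating the loop-closure r₂e^{iθ₂}+r₃e^{iθ₃}=r₁+r₄e^{iθ₄} gives r₂ω₂e^{iθ₂}+r₃ω₃e^{iθ₃}=r₄ω₄e^{iθ₄}.
Eliminating the other unknown: ω₄ = r₂ω₂ sin(θ₂−θ₃) / [r₄ sin(θ₄−θ₃)].
Numerator sine = +0.41945; denominator sine = -0.99881.
Result = 0.0508·13.82·(+0.41945) / (0.1371·(-0.99881)) = -2.1509 rad/s; magnitude 2.1509 rad/s.

2.15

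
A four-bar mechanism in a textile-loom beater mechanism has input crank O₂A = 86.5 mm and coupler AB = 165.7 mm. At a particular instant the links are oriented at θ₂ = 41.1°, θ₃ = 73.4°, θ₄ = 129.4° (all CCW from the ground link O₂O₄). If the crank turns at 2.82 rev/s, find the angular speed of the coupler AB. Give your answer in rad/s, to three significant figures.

ω₂ = 17.72 rad/s (from 2.82 rev/s).
Differentiating the loop-closure r₂e^{iθ₂}+r₃e^{iθ₃}=r₁+r₄e^{iθ₄} gives r₂ω₂e^{iθ₂}+r₃ω₃e^{iθ₃}=r₄ω₄e^{iθ₄}.
Eliminating the other unknown: ω₃ = r₂ω₂ sin(θ₄−θ₂) / [r₃ sin(θ₃−θ₄)].
Numerator sine = +0.99956; denominator sine = -0.82904.
Result = 0.0865·17.72·(+0.99956) / (0.1657·(-0.82904)) = -11.152 rad/s; magnitude 11.152 rad/s.

11.2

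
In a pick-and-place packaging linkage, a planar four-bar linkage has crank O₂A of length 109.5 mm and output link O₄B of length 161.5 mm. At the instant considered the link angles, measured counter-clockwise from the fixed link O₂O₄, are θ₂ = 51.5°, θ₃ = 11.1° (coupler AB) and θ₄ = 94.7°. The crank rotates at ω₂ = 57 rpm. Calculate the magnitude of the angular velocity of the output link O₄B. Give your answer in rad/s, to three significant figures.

ω₂ = 5.969 rad/s (from 57 rpm).
Differentiating the loop-closure r₂e^{iθ₂}+r₃e^{iθ₃}=r₁+r₄e^{iθ₄} gives r₂ω₂e^{iθ₂}+r₃ω₃e^{iθ₃}=r₄ω₄e^{iθ₄}.
Eliminating the other unknown: ω₄ = r₂ω₂ sin(θ₂−θ₃) / [r₄ sin(θ₄−θ₃)].
Numerator sine = +0.64812; denominator sine = +0.99377.
Result = 0.1095·5.969·(+0.64812) / (0.1615·(+0.99377)) = +2.6395 rad/s; magnitude 2.6395 rad/s.

2.64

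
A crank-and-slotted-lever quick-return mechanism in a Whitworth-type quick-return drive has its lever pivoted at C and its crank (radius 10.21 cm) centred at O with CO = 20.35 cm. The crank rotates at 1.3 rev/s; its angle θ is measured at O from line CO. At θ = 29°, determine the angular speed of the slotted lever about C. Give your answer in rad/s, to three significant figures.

2.65

ω = 8.168 rad/s (from 1.3 rev/s).
Crank pin A relative to C: A = (d + r cosθ, r sinθ); lever angle φ = atan2(r sinθ, d + r cosθ).
Differentiating tanφ: φ̇ = rω(d cosθ + r)/(d² + r² + 2dr cosθ).
d² + r² + 2dr cosθ = |CA|² = 0.0881812 m²;  d cosθ + r = +0.28009 m.
|ω_lever| = |0.1021·8.168·+0.28009| / 0.0881812 = 2.6489 rad/s.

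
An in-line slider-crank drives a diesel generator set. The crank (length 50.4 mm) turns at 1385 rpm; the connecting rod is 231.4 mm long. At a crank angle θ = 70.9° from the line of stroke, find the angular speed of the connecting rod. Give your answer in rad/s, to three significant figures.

ω = 145 rad/s (converted from 1385 rpm).
The rod makes angle φ with the slider axis where L sinφ = r sinθ; differentiating, L cosφ·φ̇ = r ω cosθ.
L cosφ = √(L² − r² sin²θ) = 0.22645 m.
|ω_rod| = r ω |cosθ| / √(L² − r² sin²θ) = 0.0504·145·0.32722/0.22645 = 10.563 rad/s.

10.6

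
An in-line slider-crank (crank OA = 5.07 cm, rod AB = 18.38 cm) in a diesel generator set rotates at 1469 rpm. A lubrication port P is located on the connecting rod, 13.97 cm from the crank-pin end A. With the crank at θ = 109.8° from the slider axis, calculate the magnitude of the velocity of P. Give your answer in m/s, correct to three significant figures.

6.83

ω = 153.8 rad/s.  Crank-pin speed |V_A| = rω = 7.7993 m/s, perpendicular to OA.
Rod angle: sinφ = −(r/L) sinθ ⇒ φ = -15.043°; ω_rod = −rω cosθ/√(L²−r²sin²θ) = +14.884 rad/s.
V_P = V_A + ω_rod × AP, with AP = 0.1397 m along the rod.
Components: V_Px = −rω sinθ − a·ω_rod·sinφ = -6.7986 m/s;  V_Py = rω cosθ + a·ω_rod·cosφ = -0.63389 m/s.
|V_P| = √(V_Px² + V_Py²) = 6.8281 m/s.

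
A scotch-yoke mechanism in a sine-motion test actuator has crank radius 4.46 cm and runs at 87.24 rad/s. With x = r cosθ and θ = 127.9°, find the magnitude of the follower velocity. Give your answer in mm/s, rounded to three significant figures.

ω = 87.24 rad/s
x = r cosθ ⇒ ẋ = −rω sinθ.
|v| = rω|sinθ| = 0.0446·87.24·|sin 127.9°| = 3.0703 m/s = 3070.3 mm/s.

3070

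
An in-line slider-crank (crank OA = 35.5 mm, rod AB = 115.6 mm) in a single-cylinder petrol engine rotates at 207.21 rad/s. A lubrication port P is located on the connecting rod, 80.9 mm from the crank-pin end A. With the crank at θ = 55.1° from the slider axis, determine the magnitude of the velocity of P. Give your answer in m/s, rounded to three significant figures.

6.92

ω = 207.2 rad/s.  Crank-pin speed |V_A| = rω = 7.356 m/s, perpendicular to OA.
Rod angle: sinφ = −(r/L) sinθ ⇒ φ = -14.588°; ω_rod = −rω cosθ/√(L²−r²sin²θ) = -37.62 rad/s.
V_P = V_A + ω_rod × AP, with AP = 0.0809 m along the rod.
Components: V_Px = −rω sinθ − a·ω_rod·sinφ = -6.7995 m/s;  V_Py = rω cosθ + a·ω_rod·cosφ = +1.2633 m/s.
|V_P| = √(V_Px² + V_Py²) = 6.9159 m/s.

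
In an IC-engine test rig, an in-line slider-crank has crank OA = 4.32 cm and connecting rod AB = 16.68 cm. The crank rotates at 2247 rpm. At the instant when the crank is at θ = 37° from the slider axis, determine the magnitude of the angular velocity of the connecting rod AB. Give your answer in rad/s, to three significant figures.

ω = 235.3 rad/s (converted from 2247 rpm).
The rod makes angle φ with the slider axis where L sinφ = r sinθ; differentiating, L cosφ·φ̇ = r ω cosθ.
L cosφ = √(L² − r² sin²θ) = 0.16476 m.
|ω_rod| = r ω |cosθ| / √(L² − r² sin²θ) = 0.0432·235.3·0.79864/0.16476 = 49.273 rad/s.

49.3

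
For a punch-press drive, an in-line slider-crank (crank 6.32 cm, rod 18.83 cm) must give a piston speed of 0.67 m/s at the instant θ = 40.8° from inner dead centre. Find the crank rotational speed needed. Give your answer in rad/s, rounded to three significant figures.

For an in-line slider-crank, |v_piston| = rω|sinθ|·[1 + r cosθ/√(L² − r² sin²θ)].
With r = 0.0632 m, L = 0.1883 m, θ = 40.8°: the bracketed kinematic factor |dx/dθ| = 0.05205 m.
ω = v/|dx/dθ| = 0.67/0.05205 = 12.872 rad/s.

12.9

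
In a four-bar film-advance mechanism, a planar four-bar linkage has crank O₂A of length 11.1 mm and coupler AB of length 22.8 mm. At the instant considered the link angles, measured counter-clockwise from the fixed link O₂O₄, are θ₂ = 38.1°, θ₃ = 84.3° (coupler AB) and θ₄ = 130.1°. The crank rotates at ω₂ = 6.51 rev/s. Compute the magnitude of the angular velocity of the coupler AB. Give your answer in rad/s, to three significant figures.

27.8

ω₂ = 40.9 rad/s (from 6.51 rev/s).
Differentiating the loop-closure r₂e^{iθ₂}+r₃e^{iθ₃}=r₁+r₄e^{iθ₄} gives r₂ω₂e^{iθ₂}+r₃ω₃e^{iθ₃}=r₄ω₄e^{iθ₄}.
Eliminating the other unknown: ω₃ = r₂ω₂ sin(θ₄−θ₂) / [r₃ sin(θ₃−θ₄)].
Numerator sine = +0.99939; denominator sine = -0.71691.
Result = 0.0111·40.9·(+0.99939) / (0.0228·(-0.71691)) = -27.76 rad/s; magnitude 27.76 rad/s.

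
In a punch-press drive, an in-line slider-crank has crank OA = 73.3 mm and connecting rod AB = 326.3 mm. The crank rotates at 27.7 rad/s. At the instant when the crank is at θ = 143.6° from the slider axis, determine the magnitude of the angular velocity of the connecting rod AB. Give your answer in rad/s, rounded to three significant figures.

ω = 27.7 rad/s
The rod makes angle φ with the slider axis where L sinφ = r sinθ; differentiating, L cosφ·φ̇ = r ω cosθ.
L cosφ = √(L² − r² sin²θ) = 0.32339 m.
|ω_rod| = r ω |cosθ| / √(L² − r² sin²θ) = 0.0733·27.7·0.80489/0.32339 = 5.0536 rad/s.

5.05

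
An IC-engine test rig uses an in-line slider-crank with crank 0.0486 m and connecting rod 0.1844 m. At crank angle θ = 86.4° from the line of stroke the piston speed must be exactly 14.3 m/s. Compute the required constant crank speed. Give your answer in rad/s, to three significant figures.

290

For an in-line slider-crank, |v_piston| = rω|sinθ|·[1 + r cosθ/√(L² − r² sin²θ)].
With r = 0.0486 m, L = 0.1844 m, θ = 86.4°: the bracketed kinematic factor |dx/dθ| = 0.049336 m.
ω = v/|dx/dθ| = 14.3/0.049336 = 289.85 rad/s.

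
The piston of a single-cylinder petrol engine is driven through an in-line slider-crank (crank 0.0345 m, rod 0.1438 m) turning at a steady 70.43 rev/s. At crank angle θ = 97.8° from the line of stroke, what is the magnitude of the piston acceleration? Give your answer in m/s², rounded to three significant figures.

ω = 2π·70.4 = 442.5 rad/s
x(θ) = r cosθ + √(L² − r² sin²θ); with ω constant, a = ω²·d²x/dθ².
d²x/dθ² = −r cosθ − r²(cos2θ)/√u − r⁴ sin²2θ/(4u^{3/2}),  u = L² − r² sin²θ = 0.0195101 m².
Substituting r = 0.0345 m, L = 0.1438 m, θ = 97.8°: d²x/dθ² = +0.01288 m.
a = ω²·d²x/dθ² = (442.5)²·(+0.01288) = +2522.3 m/s²;  |a| = 2522.3 m/s².

2520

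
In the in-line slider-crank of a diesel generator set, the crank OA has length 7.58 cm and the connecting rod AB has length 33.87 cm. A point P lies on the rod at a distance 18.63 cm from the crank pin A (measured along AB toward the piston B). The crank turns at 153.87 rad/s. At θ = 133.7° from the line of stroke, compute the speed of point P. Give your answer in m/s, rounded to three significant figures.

ω = 153.9 rad/s.  Crank-pin speed |V_A| = rω = 11.663 m/s, perpendicular to OA.
Rod angle: sinφ = −(r/L) sinθ ⇒ φ = -9.311°; ω_rod = −rω cosθ/√(L²−r²sin²θ) = +24.109 rad/s.
V_P = V_A + ω_rod × AP, with AP = 0.1863 m along the rod.
Components: V_Px = −rω sinθ − a·ω_rod·sinφ = -7.7055 m/s;  V_Py = rω cosθ + a·ω_rod·cosφ = -3.6257 m/s.
|V_P| = √(V_Px² + V_Py²) = 8.5159 m/s.

8.52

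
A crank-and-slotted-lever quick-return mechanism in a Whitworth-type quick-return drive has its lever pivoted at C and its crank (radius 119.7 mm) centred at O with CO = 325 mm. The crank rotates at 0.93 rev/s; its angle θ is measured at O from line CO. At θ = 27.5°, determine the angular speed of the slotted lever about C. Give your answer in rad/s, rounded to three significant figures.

ω = 5.843 rad/s (from 0.93 rev/s).
Crank pin A relative to C: A = (d + r cosθ, r sinθ); lever angle φ = atan2(r sinθ, d + r cosθ).
Differentiating tanφ: φ̇ = rω(d cosθ + r)/(d² + r² + 2dr cosθ).
d² + r² + 2dr cosθ = |CA|² = 0.188967 m²;  d cosθ + r = +0.40798 m.
|ω_lever| = |0.1197·5.843·+0.40798| / 0.188967 = 1.5101 rad/s.

1.51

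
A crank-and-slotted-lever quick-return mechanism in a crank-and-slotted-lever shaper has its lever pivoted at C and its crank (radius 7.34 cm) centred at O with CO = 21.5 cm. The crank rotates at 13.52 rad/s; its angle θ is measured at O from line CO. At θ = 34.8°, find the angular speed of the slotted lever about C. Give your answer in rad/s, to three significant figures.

3.20

ω = 13.52 rad/s
Crank pin A relative to C: A = (d + r cosθ, r sinθ); lever angle φ = atan2(r sinθ, d + r cosθ).
Differentiating tanφ: φ̇ = rω(d cosθ + r)/(d² + r² + 2dr cosθ).
d² + r² + 2dr cosθ = |CA|² = 0.0775297 m²;  d cosθ + r = +0.24995 m.
|ω_lever| = |0.0734·13.52·+0.24995| / 0.0775297 = 3.1993 rad/s.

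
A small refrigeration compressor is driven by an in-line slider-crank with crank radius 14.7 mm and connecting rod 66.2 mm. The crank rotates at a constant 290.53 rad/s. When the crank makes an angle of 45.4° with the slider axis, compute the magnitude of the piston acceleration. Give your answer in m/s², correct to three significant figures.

ω = 290.5 rad/s
x(θ) = r cosθ + √(L² − r² sin²θ); with ω constant, a = ω²·d²x/dθ².
d²x/dθ² = −r cosθ − r²(cos2θ)/√u − r⁴ sin²2θ/(4u^{3/2}),  u = L² − r² sin²θ = 0.00427289 m².
Substituting r = 0.0147 m, L = 0.0662 m, θ = 45.4°: d²x/dθ² = -0.010317 m.
a = ω²·d²x/dθ² = (290.5)²·(-0.010317) = -870.86 m/s²;  |a| = 870.86 m/s².

871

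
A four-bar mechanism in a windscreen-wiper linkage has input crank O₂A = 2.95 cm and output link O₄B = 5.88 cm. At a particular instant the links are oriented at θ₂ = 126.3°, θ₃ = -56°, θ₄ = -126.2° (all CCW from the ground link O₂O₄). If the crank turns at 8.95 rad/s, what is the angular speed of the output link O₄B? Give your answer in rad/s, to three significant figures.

0.192

ω₂ = 8.95 rad/s
Differentiating the loop-closure r₂e^{iθ₂}+r₃e^{iθ₃}=r₁+r₄e^{iθ₄} gives r₂ω₂e^{iθ₂}+r₃ω₃e^{iθ₃}=r₄ω₄e^{iθ₄}.
Eliminating the other unknown: ω₄ = r₂ω₂ sin(θ₂−θ₃) / [r₄ sin(θ₄−θ₃)].
Numerator sine = -0.04013; denominator sine = -0.94088.
Result = 0.0295·8.95·(-0.04013) / (0.0588·(-0.94088)) = +0.19152 rad/s; magnitude 0.19152 rad/s.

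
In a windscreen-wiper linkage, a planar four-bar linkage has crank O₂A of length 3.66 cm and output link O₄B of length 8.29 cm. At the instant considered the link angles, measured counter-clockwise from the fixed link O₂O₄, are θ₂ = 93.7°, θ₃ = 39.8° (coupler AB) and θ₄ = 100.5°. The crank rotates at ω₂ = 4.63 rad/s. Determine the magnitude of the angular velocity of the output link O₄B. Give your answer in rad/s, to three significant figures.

ω₂ = 4.63 rad/s
Differentiating the loop-closure r₂e^{iθ₂}+r₃e^{iθ₃}=r₁+r₄e^{iθ₄} gives r₂ω₂e^{iθ₂}+r₃ω₃e^{iθ₃}=r₄ω₄e^{iθ₄}.
Eliminating the other unknown: ω₄ = r₂ω₂ sin(θ₂−θ₃) / [r₄ sin(θ₄−θ₃)].
Numerator sine = +0.80799; denominator sine = +0.87207.
Result = 0.0366·4.63·(+0.80799) / (0.0829·(+0.87207)) = +1.8939 rad/s; magnitude 1.8939 rad/s.

1.89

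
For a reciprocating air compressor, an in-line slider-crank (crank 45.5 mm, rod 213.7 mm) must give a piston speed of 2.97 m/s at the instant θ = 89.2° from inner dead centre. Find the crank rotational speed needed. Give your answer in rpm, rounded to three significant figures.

621

For an in-line slider-crank, |v_piston| = rω|sinθ|·[1 + r cosθ/√(L² − r² sin²θ)].
With r = 0.0455 m, L = 0.2137 m, θ = 89.2°: the bracketed kinematic factor |dx/dθ| = 0.045634 m.
ω = v/|dx/dθ| = 2.97/0.045634 = 65.083 rad/s.
N = 60ω/(2π) = 621.5 rpm.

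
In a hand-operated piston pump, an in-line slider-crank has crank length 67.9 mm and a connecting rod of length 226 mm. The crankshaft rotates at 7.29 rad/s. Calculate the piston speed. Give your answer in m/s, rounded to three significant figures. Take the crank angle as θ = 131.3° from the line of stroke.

0.296

ω = 7.29 rad/s
For an in-line slider-crank, x = r cosθ + √(L² − r² sin²θ), so v = −rω sinθ·[1 + r cosθ/√(L² − r² sin²θ)].
With r = 0.0679 m, L = 0.226 m, θ = 131.3°: √(L² − r² sin²θ) = 0.22017 m.
v = −0.0679·7.29·0.75126·[1 + 0.0679·-0.66000/0.22017] = -0.29618 m/s.
|v| = 0.29618 m/s.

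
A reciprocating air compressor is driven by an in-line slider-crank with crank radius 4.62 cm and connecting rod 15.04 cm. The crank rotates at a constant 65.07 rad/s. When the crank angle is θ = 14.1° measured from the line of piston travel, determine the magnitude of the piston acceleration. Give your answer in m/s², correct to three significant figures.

ω = 65.07 rad/s
x(θ) = r cosθ + √(L² − r² sin²θ); with ω constant, a = ω²·d²x/dθ².
d²x/dθ² = −r cosθ − r²(cos2θ)/√u − r⁴ sin²2θ/(4u^{3/2}),  u = L² − r² sin²θ = 0.0224935 m².
Substituting r = 0.0462 m, L = 0.1504 m, θ = 14.1°: d²x/dθ² = -0.057426 m.
a = ω²·d²x/dθ² = (65.07)²·(-0.057426) = -243.15 m/s²;  |a| = 243.15 m/s².

243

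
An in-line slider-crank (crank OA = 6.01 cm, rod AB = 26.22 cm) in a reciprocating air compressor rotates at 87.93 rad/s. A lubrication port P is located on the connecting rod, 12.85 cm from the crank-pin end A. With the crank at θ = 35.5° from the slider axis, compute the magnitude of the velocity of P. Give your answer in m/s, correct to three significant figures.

ω = 87.93 rad/s.  Crank-pin speed |V_A| = rω = 5.2846 m/s, perpendicular to OA.
Rod angle: sinφ = −(r/L) sinθ ⇒ φ = -7.649°; ω_rod = −rω cosθ/√(L²−r²sin²θ) = -16.556 rad/s.
V_P = V_A + ω_rod × AP, with AP = 0.1285 m along the rod.
Components: V_Px = −rω sinθ − a·ω_rod·sinφ = -3.3519 m/s;  V_Py = rω cosθ + a·ω_rod·cosφ = +2.1938 m/s.
|V_P| = √(V_Px² + V_Py²) = 4.006 m/s.

4.01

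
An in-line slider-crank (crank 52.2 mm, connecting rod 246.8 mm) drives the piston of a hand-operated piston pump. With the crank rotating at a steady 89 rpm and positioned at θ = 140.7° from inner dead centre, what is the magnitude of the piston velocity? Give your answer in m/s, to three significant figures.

ω = 2π·89/60 = 9.32 rad/s
For an in-line slider-crank, x = r cosθ + √(L² − r² sin²θ), so v = −rω sinθ·[1 + r cosθ/√(L² − r² sin²θ)].
With r = 0.0522 m, L = 0.2468 m, θ = 140.7°: √(L² − r² sin²θ) = 0.24458 m.
v = −0.0522·9.32·0.63338·[1 + 0.0522·-0.77384/0.24458] = -0.25725 m/s.
|v| = 0.25725 m/s.

0.257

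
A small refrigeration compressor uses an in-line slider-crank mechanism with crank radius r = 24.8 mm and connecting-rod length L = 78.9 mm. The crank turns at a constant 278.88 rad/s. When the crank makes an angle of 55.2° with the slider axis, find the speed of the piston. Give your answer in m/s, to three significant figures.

ω = 278.9 rad/s
For an in-line slider-crank, x = r cosθ + √(L² − r² sin²θ), so v = −rω sinθ·[1 + r cosθ/√(L² − r² sin²θ)].
With r = 0.0248 m, L = 0.0789 m, θ = 55.2°: √(L² − r² sin²θ) = 0.076227 m.
v = −0.0248·278.9·0.82115·[1 + 0.0248·0.57071/0.076227] = -6.7338 m/s.
|v| = 6.7338 m/s.

6.73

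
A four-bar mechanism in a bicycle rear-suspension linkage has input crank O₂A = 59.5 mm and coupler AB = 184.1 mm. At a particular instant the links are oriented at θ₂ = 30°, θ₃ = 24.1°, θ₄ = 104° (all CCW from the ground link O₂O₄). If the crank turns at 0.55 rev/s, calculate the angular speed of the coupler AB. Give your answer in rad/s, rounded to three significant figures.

1.09

ω₂ = 3.456 rad/s (from 0.55 rev/s).
Differentiating the loop-closure r₂e^{iθ₂}+r₃e^{iθ₃}=r₁+r₄e^{iθ₄} gives r₂ω₂e^{iθ₂}+r₃ω₃e^{iθ₃}=r₄ω₄e^{iθ₄}.
Eliminating the other unknown: ω₃ = r₂ω₂ sin(θ₄−θ₂) / [r₃ sin(θ₃−θ₄)].
Numerator sine = +0.96126; denominator sine = -0.98450.
Result = 0.0595·3.456·(+0.96126) / (0.1841·(-0.98450)) = -1.0905 rad/s; magnitude 1.0905 rad/s.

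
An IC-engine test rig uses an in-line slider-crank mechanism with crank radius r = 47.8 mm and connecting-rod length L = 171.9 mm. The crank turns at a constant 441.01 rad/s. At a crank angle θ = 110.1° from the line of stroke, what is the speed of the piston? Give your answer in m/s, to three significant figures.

ω = 441 rad/s
For an in-line slider-crank, x = r cosθ + √(L² − r² sin²θ), so v = −rω sinθ·[1 + r cosθ/√(L² − r² sin²θ)].
With r = 0.0478 m, L = 0.1719 m, θ = 110.1°: √(L² − r² sin²θ) = 0.16594 m.
v = −0.0478·441·0.93909·[1 + 0.0478·-0.34366/0.16594] = -17.837 m/s.
|v| = 17.837 m/s.

17.8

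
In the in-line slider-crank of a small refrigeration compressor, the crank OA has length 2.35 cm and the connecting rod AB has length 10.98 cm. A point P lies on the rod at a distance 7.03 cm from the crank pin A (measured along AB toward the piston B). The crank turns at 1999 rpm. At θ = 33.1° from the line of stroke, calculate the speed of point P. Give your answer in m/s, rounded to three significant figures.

ω = 209.3 rad/s.  Crank-pin speed |V_A| = rω = 4.9194 m/s, perpendicular to OA.
Rod angle: sinφ = −(r/L) sinθ ⇒ φ = -6.712°; ω_rod = −rω cosθ/√(L²−r²sin²θ) = -37.791 rad/s.
V_P = V_A + ω_rod × AP, with AP = 0.0703 m along the rod.
Components: V_Px = −rω sinθ − a·ω_rod·sinφ = -2.997 m/s;  V_Py = rω cosθ + a·ω_rod·cosφ = +1.4825 m/s.
|V_P| = √(V_Px² + V_Py²) = 3.3436 m/s.

3.34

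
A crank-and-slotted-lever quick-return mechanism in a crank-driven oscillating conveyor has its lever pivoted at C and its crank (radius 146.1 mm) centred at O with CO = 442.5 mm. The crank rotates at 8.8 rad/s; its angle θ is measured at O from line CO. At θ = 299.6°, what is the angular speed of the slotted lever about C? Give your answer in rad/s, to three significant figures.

1.67

ω = 8.8 rad/s
Crank pin A relative to C: A = (d + r cosθ, r sinθ); lever angle φ = atan2(r sinθ, d + r cosθ).
Differentiating tanφ: φ̇ = rω(d cosθ + r)/(d² + r² + 2dr cosθ).
d² + r² + 2dr cosθ = |CA|² = 0.281017 m²;  d cosθ + r = +0.36467 m.
|ω_lever| = |0.1461·8.8·+0.36467| / 0.281017 = 1.6684 rad/s.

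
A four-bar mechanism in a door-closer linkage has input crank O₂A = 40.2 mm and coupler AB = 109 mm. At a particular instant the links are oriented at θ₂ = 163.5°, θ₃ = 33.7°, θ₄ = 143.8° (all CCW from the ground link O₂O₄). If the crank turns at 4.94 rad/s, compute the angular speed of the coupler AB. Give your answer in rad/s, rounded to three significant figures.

0.654

ω₂ = 4.94 rad/s
Differentiating the loop-closure r₂e^{iθ₂}+r₃e^{iθ₃}=r₁+r₄e^{iθ₄} gives r₂ω₂e^{iθ₂}+r₃ω₃e^{iθ₃}=r₄ω₄e^{iθ₄}.
Eliminating the other unknown: ω₃ = r₂ω₂ sin(θ₄−θ₂) / [r₃ sin(θ₃−θ₄)].
Numerator sine = -0.33710; denominator sine = -0.93909.
Result = 0.0402·4.94·(-0.33710) / (0.109·(-0.93909)) = +0.65399 rad/s; magnitude 0.65399 rad/s.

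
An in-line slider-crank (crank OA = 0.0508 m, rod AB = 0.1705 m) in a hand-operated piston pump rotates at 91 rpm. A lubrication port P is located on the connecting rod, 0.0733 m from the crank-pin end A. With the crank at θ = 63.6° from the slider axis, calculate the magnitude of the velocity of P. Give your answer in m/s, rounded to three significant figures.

0.475

ω = 9.529 rad/s.  Crank-pin speed |V_A| = rω = 0.4841 m/s, perpendicular to OA.
Rod angle: sinφ = −(r/L) sinθ ⇒ φ = -15.478°; ω_rod = −rω cosθ/√(L²−r²sin²θ) = -1.31 rad/s.
V_P = V_A + ω_rod × AP, with AP = 0.0733 m along the rod.
Components: V_Px = −rω sinθ − a·ω_rod·sinφ = -0.45924 m/s;  V_Py = rω cosθ + a·ω_rod·cosφ = +0.12271 m/s.
|V_P| = √(V_Px² + V_Py²) = 0.47535 m/s.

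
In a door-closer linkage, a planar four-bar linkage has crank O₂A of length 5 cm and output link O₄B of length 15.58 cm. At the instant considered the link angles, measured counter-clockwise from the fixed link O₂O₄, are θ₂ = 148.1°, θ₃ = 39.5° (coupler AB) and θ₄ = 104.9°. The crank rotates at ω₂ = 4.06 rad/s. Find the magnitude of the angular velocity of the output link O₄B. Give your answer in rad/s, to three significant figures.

ω₂ = 4.06 rad/s
Differentiating the loop-closure r₂e^{iθ₂}+r₃e^{iθ₃}=r₁+r₄e^{iθ₄} gives r₂ω₂e^{iθ₂}+r₃ω₃e^{iθ₃}=r₄ω₄e^{iθ₄}.
Eliminating the other unknown: ω₄ = r₂ω₂ sin(θ₂−θ₃) / [r₄ sin(θ₄−θ₃)].
Numerator sine = +0.94777; denominator sine = +0.90924.
Result = 0.05·4.06·(+0.94777) / (0.1558·(+0.90924)) = +1.3582 rad/s; magnitude 1.3582 rad/s.

1.36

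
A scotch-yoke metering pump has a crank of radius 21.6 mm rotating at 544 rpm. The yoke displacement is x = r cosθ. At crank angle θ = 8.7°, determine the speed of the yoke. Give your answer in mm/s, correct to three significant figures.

ω = 56.97 rad/s (from 544 rpm).
x = r cosθ ⇒ ẋ = −rω sinθ.
|v| = rω|sinθ| = 0.0216·56.97·|sin 8.7°| = 0.18613 m/s = 186.13 mm/s.

186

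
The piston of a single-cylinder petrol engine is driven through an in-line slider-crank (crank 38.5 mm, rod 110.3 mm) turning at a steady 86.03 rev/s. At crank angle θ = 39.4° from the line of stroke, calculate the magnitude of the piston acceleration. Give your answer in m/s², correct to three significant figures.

9600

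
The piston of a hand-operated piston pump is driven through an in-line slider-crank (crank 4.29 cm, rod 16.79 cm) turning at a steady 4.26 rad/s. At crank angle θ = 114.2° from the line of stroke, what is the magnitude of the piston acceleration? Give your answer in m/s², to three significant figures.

ω = 4.26 rad/s
x(θ) = r cosθ + √(L² − r² sin²θ); with ω constant, a = ω²·d²x/dθ².
d²x/dθ² = −r cosθ − r²(cos2θ)/√u − r⁴ sin²2θ/(4u^{3/2}),  u = L² − r² sin²θ = 0.0266593 m².
Substituting r = 0.0429 m, L = 0.1679 m, θ = 114.2°: d²x/dθ² = +0.024961 m.
a = ω²·d²x/dθ² = (4.26)²·(+0.024961) = +0.45297 m/s²;  |a| = 0.45297 m/s².

0.453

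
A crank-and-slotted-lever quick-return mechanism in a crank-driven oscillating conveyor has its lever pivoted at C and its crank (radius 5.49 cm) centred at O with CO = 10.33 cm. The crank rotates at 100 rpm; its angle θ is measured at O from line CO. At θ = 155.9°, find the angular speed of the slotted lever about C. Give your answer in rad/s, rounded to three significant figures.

ω = 10.47 rad/s (from 100 rpm).
Crank pin A relative to C: A = (d + r cosθ, r sinθ); lever angle φ = atan2(r sinθ, d + r cosθ).
Differentiating tanφ: φ̇ = rω(d cosθ + r)/(d² + r² + 2dr cosθ).
d² + r² + 2dr cosθ = |CA|² = 0.00333122 m²;  d cosθ + r = -0.039396 m.
|ω_lever| = |0.0549·10.47·-0.039396| / 0.00333122 = 6.799 rad/s.

6.80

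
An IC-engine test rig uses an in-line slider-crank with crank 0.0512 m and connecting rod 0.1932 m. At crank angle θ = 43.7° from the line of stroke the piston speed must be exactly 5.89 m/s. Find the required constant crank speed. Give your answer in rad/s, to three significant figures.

139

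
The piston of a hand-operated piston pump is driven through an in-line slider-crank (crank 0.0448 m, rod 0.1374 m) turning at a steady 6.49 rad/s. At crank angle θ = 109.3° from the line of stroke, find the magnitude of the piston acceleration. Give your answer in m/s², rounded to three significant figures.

ω = 6.49 rad/s
x(θ) = r cosθ + √(L² − r² sin²θ); with ω constant, a = ω²·d²x/dθ².
d²x/dθ² = −r cosθ − r²(cos2θ)/√u − r⁴ sin²2θ/(4u^{3/2}),  u = L² − r² sin²θ = 0.017091 m².
Substituting r = 0.0448 m, L = 0.1374 m, θ = 109.3°: d²x/dθ² = +0.02663 m.
a = ω²·d²x/dθ² = (6.49)²·(+0.02663) = +1.1216 m/s²;  |a| = 1.1216 m/s².

1.12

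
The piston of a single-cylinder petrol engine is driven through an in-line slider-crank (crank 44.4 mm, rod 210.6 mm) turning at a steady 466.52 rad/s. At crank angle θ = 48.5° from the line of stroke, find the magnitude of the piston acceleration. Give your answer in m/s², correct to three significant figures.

ω = 466.5 rad/s
x(θ) = r cosθ + √(L² − r² sin²θ); with ω constant, a = ω²·d²x/dθ².
d²x/dθ² = −r cosθ − r²(cos2θ)/√u − r⁴ sin²2θ/(4u^{3/2}),  u = L² − r² sin²θ = 0.0432466 m².
Substituting r = 0.0444 m, L = 0.2106 m, θ = 48.5°: d²x/dθ² = -0.028371 m.
a = ω²·d²x/dθ² = (466.5)²·(-0.028371) = -6174.8 m/s²;  |a| = 6174.8 m/s².

6170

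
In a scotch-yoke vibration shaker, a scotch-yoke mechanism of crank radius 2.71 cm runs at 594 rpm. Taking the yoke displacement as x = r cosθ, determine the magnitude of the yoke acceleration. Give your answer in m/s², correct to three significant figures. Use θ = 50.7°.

66.4

ω = 62.2 rad/s (from 594 rpm).
x = r cosθ ⇒ ẍ = −rω² cosθ (ω constant).
|a| = rω²|cosθ| = 0.0271·(62.2)²·|cos 50.7°| = 66.415 m/s².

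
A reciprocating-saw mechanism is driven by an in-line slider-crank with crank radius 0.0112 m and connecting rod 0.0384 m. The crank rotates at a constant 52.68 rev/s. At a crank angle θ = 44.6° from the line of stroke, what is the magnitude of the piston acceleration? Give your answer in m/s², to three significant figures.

ω = 2π·52.7 = 331 rad/s
x(θ) = r cosθ + √(L² − r² sin²θ); with ω constant, a = ω²·d²x/dθ².
d²x/dθ² = −r cosθ − r²(cos2θ)/√u − r⁴ sin²2θ/(4u^{3/2}),  u = L² − r² sin²θ = 0.00141272 m².
Substituting r = 0.0112 m, L = 0.0384 m, θ = 44.6°: d²x/dθ² = -0.0080954 m.
a = ω²·d²x/dθ² = (331)²·(-0.0080954) = -886.93 m/s²;  |a| = 886.93 m/s².

887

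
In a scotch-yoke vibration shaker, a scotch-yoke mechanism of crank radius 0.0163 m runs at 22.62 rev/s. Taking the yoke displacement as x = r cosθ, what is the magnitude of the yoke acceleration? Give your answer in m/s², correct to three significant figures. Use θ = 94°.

23.0

ω = 142.1 rad/s (from 22.62 rev/s).
x = r cosθ ⇒ ẍ = −rω² cosθ (ω constant).
|a| = rω²|cosθ| = 0.0163·(142.1)²·|cos 94°| = 22.968 m/s².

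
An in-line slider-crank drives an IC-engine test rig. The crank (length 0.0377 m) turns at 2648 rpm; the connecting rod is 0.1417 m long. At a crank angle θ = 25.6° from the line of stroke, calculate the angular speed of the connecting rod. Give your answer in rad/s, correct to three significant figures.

67.0

ω = 277.3 rad/s (converted from 2648 rpm).
The rod makes angle φ with the slider axis where L sinφ = r sinθ; differentiating, L cosφ·φ̇ = r ω cosθ.
L cosφ = √(L² − r² sin²θ) = 0.14076 m.
|ω_rod| = r ω |cosθ| / √(L² − r² sin²θ) = 0.0377·277.3·0.90183/0.14076 = 66.978 rad/s.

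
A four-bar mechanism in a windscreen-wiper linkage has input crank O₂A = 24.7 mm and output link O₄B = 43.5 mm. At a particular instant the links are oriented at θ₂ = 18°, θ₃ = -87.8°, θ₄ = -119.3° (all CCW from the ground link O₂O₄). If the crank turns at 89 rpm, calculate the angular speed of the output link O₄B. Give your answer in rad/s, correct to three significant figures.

9.75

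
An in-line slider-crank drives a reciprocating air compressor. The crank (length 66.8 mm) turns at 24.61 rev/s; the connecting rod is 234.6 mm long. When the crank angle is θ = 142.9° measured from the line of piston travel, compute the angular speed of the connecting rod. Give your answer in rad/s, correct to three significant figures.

ω = 154.6 rad/s (converted from 24.61 rev/s).
The rod makes angle φ with the slider axis where L sinφ = r sinθ; differentiating, L cosφ·φ̇ = r ω cosθ.
L cosφ = √(L² − r² sin²θ) = 0.23111 m.
|ω_rod| = r ω |cosθ| / √(L² − r² sin²θ) = 0.0668·154.6·0.79758/0.23111 = 35.647 rad/s.

35.6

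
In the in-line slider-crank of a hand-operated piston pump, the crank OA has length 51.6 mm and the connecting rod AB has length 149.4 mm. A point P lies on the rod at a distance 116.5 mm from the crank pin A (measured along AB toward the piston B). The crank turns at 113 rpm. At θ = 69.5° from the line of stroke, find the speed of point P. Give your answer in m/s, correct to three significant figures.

0.631

ω = 11.83 rad/s.  Crank-pin speed |V_A| = rω = 0.6106 m/s, perpendicular to OA.
Rod angle: sinφ = −(r/L) sinθ ⇒ φ = -18.875°; ω_rod = −rω cosθ/√(L²−r²sin²θ) = -1.5126 rad/s.
V_P = V_A + ω_rod × AP, with AP = 0.1165 m along the rod.
Components: V_Px = −rω sinθ − a·ω_rod·sinφ = -0.62894 m/s;  V_Py = rω cosθ + a·ω_rod·cosφ = +0.04709 m/s.
|V_P| = √(V_Px² + V_Py²) = 0.6307 m/s.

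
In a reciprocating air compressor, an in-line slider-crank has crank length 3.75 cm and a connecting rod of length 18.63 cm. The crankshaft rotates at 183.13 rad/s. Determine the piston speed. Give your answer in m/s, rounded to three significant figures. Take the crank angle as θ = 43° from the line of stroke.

ω = 183.1 rad/s
For an in-line slider-crank, x = r cosθ + √(L² − r² sin²θ), so v = −rω sinθ·[1 + r cosθ/√(L² − r² sin²θ)].
With r = 0.0375 m, L = 0.1863 m, θ = 43°: √(L² − r² sin²θ) = 0.18454 m.
v = −0.0375·183.1·0.68200·[1 + 0.0375·0.73135/0.18454] = -5.3796 m/s.
|v| = 5.3796 m/s.

5.38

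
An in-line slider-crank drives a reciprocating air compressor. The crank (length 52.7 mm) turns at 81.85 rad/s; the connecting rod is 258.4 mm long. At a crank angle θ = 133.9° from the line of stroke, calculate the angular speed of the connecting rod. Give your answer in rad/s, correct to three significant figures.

11.7

ω = 81.85 rad/s
The rod makes angle φ with the slider axis where L sinφ = r sinθ; differentiating, L cosφ·φ̇ = r ω cosθ.
L cosφ = √(L² − r² sin²θ) = 0.25559 m.
|ω_rod| = r ω |cosθ| / √(L² − r² sin²θ) = 0.0527·81.85·0.69340/0.25559 = 11.702 rad/s.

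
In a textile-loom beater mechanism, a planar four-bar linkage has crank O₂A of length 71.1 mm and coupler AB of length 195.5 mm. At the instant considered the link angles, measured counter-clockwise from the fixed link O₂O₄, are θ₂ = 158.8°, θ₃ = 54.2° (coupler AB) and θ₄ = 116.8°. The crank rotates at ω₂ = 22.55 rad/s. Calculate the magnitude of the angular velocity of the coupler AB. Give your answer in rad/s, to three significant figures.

ω₂ = 22.55 rad/s
Differentiating the loop-closure r₂e^{iθ₂}+r₃e^{iθ₃}=r₁+r₄e^{iθ₄} gives r₂ω₂e^{iθ₂}+r₃ω₃e^{iθ₃}=r₄ω₄e^{iθ₄}.
Eliminating the other unknown: ω₃ = r₂ω₂ sin(θ₄−θ₂) / [r₃ sin(θ₃−θ₄)].
Numerator sine = -0.66913; denominator sine = -0.88782.
Result = 0.0711·22.55·(-0.66913) / (0.1955·(-0.88782)) = +6.181 rad/s; magnitude 6.181 rad/s.

6.18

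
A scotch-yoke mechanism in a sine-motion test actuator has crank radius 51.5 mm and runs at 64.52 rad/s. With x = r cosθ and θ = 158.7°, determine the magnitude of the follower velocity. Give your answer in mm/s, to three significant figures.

1210

ω = 64.52 rad/s
x = r cosθ ⇒ ẋ = −rω sinθ.
|v| = rω|sinθ| = 0.0515·64.52·|sin 158.7°| = 1.207 m/s = 1207 mm/s.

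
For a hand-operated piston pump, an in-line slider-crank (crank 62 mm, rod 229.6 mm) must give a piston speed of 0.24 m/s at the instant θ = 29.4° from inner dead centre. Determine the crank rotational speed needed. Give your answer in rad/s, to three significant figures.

6.37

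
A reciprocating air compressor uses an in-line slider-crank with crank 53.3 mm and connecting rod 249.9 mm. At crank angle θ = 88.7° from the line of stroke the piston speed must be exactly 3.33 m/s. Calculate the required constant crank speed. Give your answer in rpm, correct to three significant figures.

594

For an in-line slider-crank, |v_piston| = rω|sinθ|·[1 + r cosθ/√(L² − r² sin²θ)].
With r = 0.0533 m, L = 0.2499 m, θ = 88.7°: the bracketed kinematic factor |dx/dθ| = 0.05355 m.
ω = v/|dx/dθ| = 3.33/0.05355 = 62.185 rad/s.
N = 60ω/(2π) = 593.82 rpm.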